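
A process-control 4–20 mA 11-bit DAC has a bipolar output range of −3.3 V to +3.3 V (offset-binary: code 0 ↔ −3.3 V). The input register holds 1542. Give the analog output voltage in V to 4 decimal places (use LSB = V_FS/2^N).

LSB = 6.6 V / 2^11 = 3.223 mV.
V_out = (−3.3) + 1542 × 0.00322266 V = 1.66934 V.

1.6693 V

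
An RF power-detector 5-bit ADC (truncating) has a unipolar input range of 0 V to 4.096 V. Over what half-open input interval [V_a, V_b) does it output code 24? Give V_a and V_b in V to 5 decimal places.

[3.07200 V, 3.20000 V)

LSB = 4.096/2^5 = 128.000 mV.
V_a = V_low + 24·LSB = 3.072 V; V_b = V_low + 25·LSB = 3.2 V.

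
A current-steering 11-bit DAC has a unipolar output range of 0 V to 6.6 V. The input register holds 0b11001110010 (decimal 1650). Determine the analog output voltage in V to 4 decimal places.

5.3174 V

LSB = 6.6 V / 2^11 = 3.223 mV.
Code 0b11001110010 = 1650 decimal.
V_out = 0 + 1650 × 0.00322266 V = 5.31738 V.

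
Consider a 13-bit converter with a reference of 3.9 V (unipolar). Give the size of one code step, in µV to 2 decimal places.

Full-scale span = 3.9 V.
LSB = 3.9 / 2^13 = 3.9 / 8192 = 0.000476074 V = 476.07 µV.

476.07 µV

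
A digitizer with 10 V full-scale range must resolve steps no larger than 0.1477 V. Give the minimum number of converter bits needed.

7 bits

Number of steps required ≥ 10 V / 0.1477 V = 67.70.
Need 2^N ≥ 67.70; 2^6 = 64, 2^7 = 128.
Minimum N = 7.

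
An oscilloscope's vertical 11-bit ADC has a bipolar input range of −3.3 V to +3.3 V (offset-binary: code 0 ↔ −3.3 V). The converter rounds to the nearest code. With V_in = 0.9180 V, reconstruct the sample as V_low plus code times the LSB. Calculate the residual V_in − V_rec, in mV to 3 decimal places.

LSB = 6.6/2^11 = 3.223 mV.
(V_in − V_low)/LSB = (0.9180 − (−3.3))/0.00322266 = 1308.8582 → code 1309 (round).
Code 1309 maps back to (−3.3) + 1309×0.00322266 V = 0.91845703 V.
Error = 0.9180 − 0.91845703 = -0.000457031 V = -0.457 mV.

-0.457 mV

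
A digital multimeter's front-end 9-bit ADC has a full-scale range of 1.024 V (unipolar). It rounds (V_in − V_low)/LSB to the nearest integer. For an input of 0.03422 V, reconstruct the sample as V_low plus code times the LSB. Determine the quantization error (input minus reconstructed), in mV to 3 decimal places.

0.220 mV

LSB = 1.024/2^9 = 2.000 mV.
(0.03422 − 0)/0.002 = 17.1100; round gives code 17.
Reconstructed: 0.034 V.
V_in − V_rec = 0.00022 V = 0.220 mV.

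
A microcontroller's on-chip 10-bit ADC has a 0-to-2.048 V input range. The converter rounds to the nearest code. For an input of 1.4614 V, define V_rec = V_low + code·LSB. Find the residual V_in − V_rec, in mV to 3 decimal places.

-0.600 mV

LSB = 2.048/2^10 = 2.000 mV.
(V_in − V_low)/LSB = (1.4614 − 0)/0.002 = 730.7000 → code 731 (round).
V_rec = 0 + 731·0.002 = 1.462 V.
V_in − V_rec = -0.0006 V = -0.600 mV.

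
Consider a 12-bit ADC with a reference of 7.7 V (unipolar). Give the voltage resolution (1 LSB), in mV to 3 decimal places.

1.880 mV

Full-scale span = 7.7 V.
LSB = 7.7 / 2^12 = 7.7 / 4096 = 0.00187988 V = 1.880 mV.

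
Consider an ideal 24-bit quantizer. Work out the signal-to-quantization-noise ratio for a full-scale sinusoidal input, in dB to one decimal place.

146.2 dB

SNR ≈ 6.02·N + 1.76 dB = 6.02·24 + 1.76 = 146.24 dB.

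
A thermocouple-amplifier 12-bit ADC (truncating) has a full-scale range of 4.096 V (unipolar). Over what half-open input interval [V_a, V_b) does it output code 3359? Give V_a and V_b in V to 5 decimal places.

[3.35900 V, 3.36000 V)

LSB = 4.096/2^12 = 1.000 mV.
V_a = V_low + 3359·LSB = 3.359 V; V_b = V_low + 3360·LSB = 3.36 V.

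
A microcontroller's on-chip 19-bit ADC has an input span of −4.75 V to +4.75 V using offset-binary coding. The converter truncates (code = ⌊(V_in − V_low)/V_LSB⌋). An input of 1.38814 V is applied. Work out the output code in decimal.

code 338752

LSB = 9.5 V / 524288 = 18.12 µV.
(V_in − V_low)/LSB = (1.38814 − (−4.75)) / 1.81198e-05 = 338752.963.
⌊·⌋(338752.963) = 338752.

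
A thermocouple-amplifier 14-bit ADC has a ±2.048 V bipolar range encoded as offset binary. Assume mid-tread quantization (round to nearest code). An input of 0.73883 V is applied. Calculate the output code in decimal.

code 11147

LSB = 4.096 V / 16384 = 250.00 µV.
Input sits at 11147.320 steps above V_low.
Round → code 11147.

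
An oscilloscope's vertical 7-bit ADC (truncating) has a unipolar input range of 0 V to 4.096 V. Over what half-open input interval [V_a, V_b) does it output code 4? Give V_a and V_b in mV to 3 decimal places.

LSB = 4.096/2^7 = 32.000 mV.
V_a = V_low + 4·LSB = 0.128 V; V_b = V_low + 5·LSB = 0.16 V.

[128.000 mV, 160.000 mV)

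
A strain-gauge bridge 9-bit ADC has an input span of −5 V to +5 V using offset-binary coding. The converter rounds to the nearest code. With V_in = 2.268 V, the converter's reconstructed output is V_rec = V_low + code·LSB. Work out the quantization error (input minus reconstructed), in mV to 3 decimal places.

Step size: 10 V ÷ 2^9 = 19.531 mV.
(V_in − V_low)/LSB = (2.268 − (−5))/0.0195312 = 372.1216 → code 372 (round).
Reconstructed: 2.265625 V.
Error = 2.268 − 2.265625 = 0.002375 V = 2.375 mV.

2.375 mV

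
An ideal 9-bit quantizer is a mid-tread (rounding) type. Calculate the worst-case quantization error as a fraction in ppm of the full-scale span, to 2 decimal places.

976.56 ppm

Rounding → worst-case error = ½ LSB = V_FS/2^10, so 1e+06/1024 = 976.562 ppm of full scale.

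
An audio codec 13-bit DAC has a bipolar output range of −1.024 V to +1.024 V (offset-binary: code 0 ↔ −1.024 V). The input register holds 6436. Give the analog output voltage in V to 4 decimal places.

LSB = 2.048 V / 2^13 = 250.00 µV.
V_out = (−1.024) + 6436 × 0.00025 V = 0.585 V.

0.5850 V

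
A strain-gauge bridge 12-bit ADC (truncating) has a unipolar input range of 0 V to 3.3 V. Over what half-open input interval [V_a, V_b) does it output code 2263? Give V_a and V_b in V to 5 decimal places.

LSB = 3.3/2^12 = 0.806 mV.
V_a = V_low + 2263·LSB = 1.82322 V; V_b = V_low + 2264·LSB = 1.82402 V.

[1.82322 V, 1.82402 V)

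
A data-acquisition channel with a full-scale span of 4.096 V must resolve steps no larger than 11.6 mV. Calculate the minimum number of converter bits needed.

Number of steps required ≥ 4.096 V / 11.6 mV = 353.10.
Need 2^N ≥ 353.10; 2^8 = 256, 2^9 = 512.
Minimum N = 9.

9 bits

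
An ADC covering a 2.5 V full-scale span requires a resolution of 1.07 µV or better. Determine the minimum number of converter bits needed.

Number of steps required ≥ 2.5 V / 1.07 µV = 2336448.60.
Need 2^N ≥ 2336448.60; 2^21 = 2097152, 2^22 = 4194304.
Minimum N = 22.

22 bits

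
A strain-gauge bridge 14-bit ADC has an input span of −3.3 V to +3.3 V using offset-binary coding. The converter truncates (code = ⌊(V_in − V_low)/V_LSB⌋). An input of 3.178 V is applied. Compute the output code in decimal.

LSB = 6.6 V / 16384 = 402.83 µV.
(V_in − V_low)/LSB = (3.178 − (−3.3)) / 0.000402832 = 16081.144.
So the output code is 16081.

code 16081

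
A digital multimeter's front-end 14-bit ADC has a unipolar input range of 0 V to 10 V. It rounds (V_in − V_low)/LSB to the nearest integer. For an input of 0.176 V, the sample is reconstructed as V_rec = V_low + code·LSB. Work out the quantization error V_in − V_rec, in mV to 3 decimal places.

Step size: 10 V ÷ 2^14 = 0.610 mV.
(0.176 − 0)/0.000610352 = 288.3584; round gives code 288.
V_rec = 0 + 288·0.000610352 = 0.17578125 V.
Difference: 0.00021875 V → 0.219 mV.

0.219 mV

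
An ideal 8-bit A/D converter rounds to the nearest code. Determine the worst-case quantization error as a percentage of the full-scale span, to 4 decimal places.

0.1953 %

Rounding → worst-case error = ½ LSB = V_FS/2^9, so 100/512 = 0.195312 % of full scale.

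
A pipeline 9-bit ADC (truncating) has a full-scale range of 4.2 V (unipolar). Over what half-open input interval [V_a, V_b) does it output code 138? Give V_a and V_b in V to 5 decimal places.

[1.13203 V, 1.14023 V)

LSB = 4.2/2^9 = 8.203 mV.
V_a = V_low + 138·LSB = 1.13203 V; V_b = V_low + 139·LSB = 1.14023 V.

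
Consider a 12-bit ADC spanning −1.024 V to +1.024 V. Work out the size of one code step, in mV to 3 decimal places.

0.500 mV

Full-scale span = 2.048 V.
LSB = 2.048 / 2^12 = 2.048 / 4096 = 0.0005 V = 0.500 mV.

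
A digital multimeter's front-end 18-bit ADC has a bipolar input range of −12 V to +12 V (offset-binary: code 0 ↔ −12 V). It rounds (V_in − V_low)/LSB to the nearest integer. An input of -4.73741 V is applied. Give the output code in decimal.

code 79327

LSB = 24 V / 262144 = 91.55 µV.
(-4.73741 − (−12)) / 9.15527e-05 = 79326.850 LSBs.
round(79326.850) = 79327.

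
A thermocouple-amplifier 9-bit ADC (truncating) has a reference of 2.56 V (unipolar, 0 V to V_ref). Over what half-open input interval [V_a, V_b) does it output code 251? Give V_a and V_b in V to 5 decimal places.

LSB = 2.56/2^9 = 5.000 mV.
V_a = V_low + 251·LSB = 1.255 V; V_b = V_low + 252·LSB = 1.26 V.

[1.25500 V, 1.26000 V)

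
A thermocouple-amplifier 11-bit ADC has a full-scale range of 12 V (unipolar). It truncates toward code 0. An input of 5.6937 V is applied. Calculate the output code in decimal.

code 971

With 2048 levels over 12 V, one step is 5.859 mV.
(V_in − V_low)/LSB = (5.6937 − 0) / 0.00585938 = 971.725.
Floor → code 971.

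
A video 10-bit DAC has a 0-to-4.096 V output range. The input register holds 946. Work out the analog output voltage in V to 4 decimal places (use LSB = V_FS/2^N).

LSB = 4.096 V / 2^10 = 4.000 mV.
V_out = 0 + 946 × 0.004 V = 3.784 V.

3.7840 V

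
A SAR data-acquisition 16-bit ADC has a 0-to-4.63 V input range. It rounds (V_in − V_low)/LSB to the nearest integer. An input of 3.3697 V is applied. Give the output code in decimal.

code 47697

LSB = 4.63 V / 65536 = 70.65 µV.
(3.3697 − 0) / 7.06482e-05 = 47696.903 LSBs.
round(47696.903) = 47697.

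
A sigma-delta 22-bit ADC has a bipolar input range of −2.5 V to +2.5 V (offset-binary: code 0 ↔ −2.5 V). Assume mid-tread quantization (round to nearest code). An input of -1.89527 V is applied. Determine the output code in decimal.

code 507284

Full-scale span = 5 V; LSB = 5/2^22 = 1.19 µV.
(V_in − V_low)/LSB = (-1.89527 − (−2.5)) / 1.19209e-06 = 507284.292.
Round → code 507284.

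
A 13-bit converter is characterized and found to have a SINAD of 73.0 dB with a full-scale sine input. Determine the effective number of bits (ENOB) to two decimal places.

ENOB = (SINAD − 1.76) / 6.02 = (73.0 − 1.76)/6.02 = 11.834.

11.83 bits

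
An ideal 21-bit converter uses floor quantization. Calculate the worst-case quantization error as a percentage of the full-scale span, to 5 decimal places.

0.00005 %

Truncating → worst-case error = 1 LSB = V_FS/2^21, so 100/2097152 = 4.76837e-05 % of full scale.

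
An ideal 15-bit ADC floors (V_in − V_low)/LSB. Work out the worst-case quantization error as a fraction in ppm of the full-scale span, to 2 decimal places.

Truncating → worst-case error = 1 LSB = V_FS/2^15, so 1e+06/32768 = 30.5176 ppm of full scale.

30.52 ppm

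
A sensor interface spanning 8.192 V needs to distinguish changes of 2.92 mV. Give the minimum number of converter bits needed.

Number of steps required ≥ 8.192 V / 2.92 mV = 2805.48.
Need 2^N ≥ 2805.48; 2^11 = 2048, 2^12 = 4096.
Minimum N = 12.

12 bits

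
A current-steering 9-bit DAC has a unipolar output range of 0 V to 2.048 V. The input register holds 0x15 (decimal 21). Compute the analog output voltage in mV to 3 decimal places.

84.000 mV

LSB = 2.048 V / 2^9 = 4.000 mV.
Code 0x15 = 21 decimal.
V_out = 0 + 21 × 0.004 V = 0.084 V.
= 84.000 mV.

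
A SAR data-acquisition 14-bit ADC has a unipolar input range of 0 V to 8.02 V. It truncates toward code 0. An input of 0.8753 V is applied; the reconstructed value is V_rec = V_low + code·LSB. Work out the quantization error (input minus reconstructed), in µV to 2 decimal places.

LSB = 8.02/2^14 = 489.50 µV.
(V_in − V_low)/LSB = (0.8753 − 0)/0.000489502 = 1788.1440 → code 1788 (floor).
Code 1788 maps back to 0 + 1788×0.000489502 V = 0.87522949 V.
V_in − V_rec = 7.05078e-05 V = 70.51 µV.

70.51 µV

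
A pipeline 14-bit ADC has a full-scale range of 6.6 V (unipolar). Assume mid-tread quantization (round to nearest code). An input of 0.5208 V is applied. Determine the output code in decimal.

LSB = 6.6 V / 16384 = 402.83 µV.
(V_in − V_low)/LSB = (0.5208 − 0) / 0.000402832 = 1292.847.
round(1292.847) = 1293.

code 1293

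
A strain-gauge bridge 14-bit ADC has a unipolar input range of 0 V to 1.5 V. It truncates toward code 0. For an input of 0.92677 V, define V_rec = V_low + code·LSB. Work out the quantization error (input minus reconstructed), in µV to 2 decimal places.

One LSB is 1.5 V / 16384 = 91.55 µV.
Scaled input = 10122.7998 LSBs, so code = 10122.
Code 10122 maps back to 0 + 10122×9.15527e-05 V = 0.92669678 V.
Difference: 7.32227e-05 V → 73.22 µV.

73.22 µV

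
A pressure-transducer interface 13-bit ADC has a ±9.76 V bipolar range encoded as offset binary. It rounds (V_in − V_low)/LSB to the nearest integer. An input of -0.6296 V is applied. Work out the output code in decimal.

code 3832

LSB = 19.52 V / 8192 = 2.383 mV.
Input sits at 3831.774 steps above V_low.
round(3831.774) = 3832.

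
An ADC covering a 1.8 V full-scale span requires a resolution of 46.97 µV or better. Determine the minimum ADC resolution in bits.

Number of steps required ≥ 1.8 V / 46.97 µV = 38322.33.
Need 2^N ≥ 38322.33; 2^15 = 32768, 2^16 = 65536.
Minimum N = 16.

16 bits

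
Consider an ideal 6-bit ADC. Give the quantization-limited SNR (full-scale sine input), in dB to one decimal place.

37.9 dB

SNR ≈ 6.02·N + 1.76 dB = 6.02·6 + 1.76 = 37.88 dB.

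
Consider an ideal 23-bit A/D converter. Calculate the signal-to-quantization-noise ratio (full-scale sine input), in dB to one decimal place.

140.2 dB

SNR ≈ 6.02·N + 1.76 dB = 6.02·23 + 1.76 = 140.22 dB.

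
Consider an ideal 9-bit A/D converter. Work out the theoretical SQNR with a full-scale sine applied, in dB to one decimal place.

55.9 dB

SNR ≈ 6.02·N + 1.76 dB = 6.02·9 + 1.76 = 55.94 dB.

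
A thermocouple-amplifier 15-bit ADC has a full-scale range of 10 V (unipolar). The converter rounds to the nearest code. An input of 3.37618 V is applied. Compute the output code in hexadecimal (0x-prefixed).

Full-scale span = 10 V; LSB = 10/2^15 = 305.18 µV.
(V_in − V_low)/LSB = (3.37618 − 0) / 0.000305176 = 11063.067.
Round → code 11063.
In hexadecimal (0x-prefixed): 0x2B37.

code 0x2B37 (decimal 11063)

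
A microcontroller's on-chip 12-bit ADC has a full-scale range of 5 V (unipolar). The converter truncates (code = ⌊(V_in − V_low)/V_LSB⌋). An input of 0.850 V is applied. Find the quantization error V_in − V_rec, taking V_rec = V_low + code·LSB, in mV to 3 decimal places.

One LSB is 5 V / 4096 = 1.221 mV.
(0.850 − 0)/0.0012207 = 696.3200; ⌊·⌋ gives code 696.
Code 696 maps back to 0 + 696×0.0012207 V = 0.84960938 V.
Difference: 0.000390625 V → 0.391 mV.

0.391 mV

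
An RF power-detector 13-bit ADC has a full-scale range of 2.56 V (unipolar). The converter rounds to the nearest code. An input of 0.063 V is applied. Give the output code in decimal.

code 202

Full-scale span = 2.56 V; LSB = 2.56/2^13 = 312.50 µV.
(0.063 − 0) / 0.0003125 = 201.600 LSBs.
round(201.600) = 202.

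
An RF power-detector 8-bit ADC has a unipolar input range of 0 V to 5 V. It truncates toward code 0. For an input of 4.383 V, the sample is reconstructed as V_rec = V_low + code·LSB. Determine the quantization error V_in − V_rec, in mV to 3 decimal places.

8.000 mV

Step size: 5 V ÷ 2^8 = 19.531 mV.
(V_in − V_low)/LSB = (4.383 − 0)/0.0195312 = 224.4096 → code 224 (floor).
Code 224 maps back to 0 + 224×0.0195312 V = 4.375 V.
V_in − V_rec = 0.008 V = 8.000 mV.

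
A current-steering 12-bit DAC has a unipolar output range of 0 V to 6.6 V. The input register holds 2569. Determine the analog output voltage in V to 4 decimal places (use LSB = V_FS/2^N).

LSB = 6.6 V / 2^12 = 1.611 mV.
V_out = 0 + 2569 × 0.00161133 V = 4.1395 V.

4.1395 V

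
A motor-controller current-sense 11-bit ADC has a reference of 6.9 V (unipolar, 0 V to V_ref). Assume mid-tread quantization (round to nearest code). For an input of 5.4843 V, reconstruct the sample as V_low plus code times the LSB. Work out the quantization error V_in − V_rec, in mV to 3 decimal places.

LSB = 6.9/2^11 = 3.369 mV.
Scaled input = 1627.8038 LSBs, so code = 1628.
Reconstructed: 5.4849609 V.
V_in − V_rec = -0.000660937 V = -0.661 mV.

-0.661 mV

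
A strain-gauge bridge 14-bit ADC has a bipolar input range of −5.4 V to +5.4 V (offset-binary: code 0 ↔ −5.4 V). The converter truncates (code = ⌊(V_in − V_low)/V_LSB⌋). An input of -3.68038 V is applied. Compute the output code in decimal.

With 16384 levels over 10.8 V, one step is 0.659 mV.
(-3.68038 − (−5.4)) / 0.00065918 = 2608.727 LSBs.
So the output code is 2608.

code 2608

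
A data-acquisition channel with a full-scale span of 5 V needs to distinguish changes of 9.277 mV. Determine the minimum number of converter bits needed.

Number of steps required ≥ 5 V / 9.277 mV = 538.97.
Need 2^N ≥ 538.97; 2^9 = 512, 2^10 = 1024.
Minimum N = 10.

10 bits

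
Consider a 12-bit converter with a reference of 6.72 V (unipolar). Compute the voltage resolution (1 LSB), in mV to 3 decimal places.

1.641 mV

Full-scale span = 6.72 V.
LSB = 6.72 / 2^12 = 6.72 / 4096 = 0.00164062 V = 1.641 mV.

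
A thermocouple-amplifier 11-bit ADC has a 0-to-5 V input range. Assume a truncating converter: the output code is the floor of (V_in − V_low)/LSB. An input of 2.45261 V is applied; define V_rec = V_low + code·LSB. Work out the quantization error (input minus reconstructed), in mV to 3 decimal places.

LSB = 5/2^11 = 2.441 mV.
Scaled input = 1004.5891 LSBs, so code = 1004.
Code 1004 maps back to 0 + 1004×0.00244141 V = 2.4511719 V.
V_in − V_rec = 0.00143812 V = 1.438 mV.

1.438 mV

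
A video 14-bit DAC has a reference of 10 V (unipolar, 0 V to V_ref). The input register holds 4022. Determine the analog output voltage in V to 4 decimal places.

LSB = 10 V / 2^14 = 0.610 mV.
V_out = 0 + 4022 × 0.000610352 V = 2.45483 V.

2.4548 V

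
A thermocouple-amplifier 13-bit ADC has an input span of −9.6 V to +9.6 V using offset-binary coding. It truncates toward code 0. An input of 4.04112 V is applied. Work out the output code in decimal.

code 5820

With 8192 levels over 19.2 V, one step is 2.344 mV.
(4.04112 − (−9.6)) / 0.00234375 = 5820.211 LSBs.
Floor → code 5820.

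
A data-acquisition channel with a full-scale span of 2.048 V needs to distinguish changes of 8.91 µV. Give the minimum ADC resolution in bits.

Number of steps required ≥ 2.048 V / 8.91 µV = 229854.10.
Need 2^N ≥ 229854.10; 2^17 = 131072, 2^18 = 262144.
Minimum N = 18.

18 bits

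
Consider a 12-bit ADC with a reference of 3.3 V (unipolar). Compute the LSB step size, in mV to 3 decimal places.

0.806 mV

Full-scale span = 3.3 V.
LSB = 3.3 / 2^12 = 3.3 / 4096 = 0.000805664 V = 0.806 mV.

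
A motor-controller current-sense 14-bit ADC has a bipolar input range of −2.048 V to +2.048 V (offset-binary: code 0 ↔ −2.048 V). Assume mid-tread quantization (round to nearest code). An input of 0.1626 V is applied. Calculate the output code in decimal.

code 8842

With 16384 levels over 4.096 V, one step is 250.00 µV.
Input sits at 8842.400 steps above V_low.
round(8842.400) = 8842.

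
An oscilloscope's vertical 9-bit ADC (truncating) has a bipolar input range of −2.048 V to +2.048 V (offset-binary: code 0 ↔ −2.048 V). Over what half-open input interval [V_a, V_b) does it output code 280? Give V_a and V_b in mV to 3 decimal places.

LSB = 4.096/2^9 = 8.000 mV.
V_a = V_low + 280·LSB = 0.192 V; V_b = V_low + 281·LSB = 0.2 V.

[192.000 mV, 200.000 mV)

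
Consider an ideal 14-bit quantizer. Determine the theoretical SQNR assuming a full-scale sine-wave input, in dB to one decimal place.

86.0 dB

SNR ≈ 6.02·N + 1.76 dB = 6.02·14 + 1.76 = 86.04 dB.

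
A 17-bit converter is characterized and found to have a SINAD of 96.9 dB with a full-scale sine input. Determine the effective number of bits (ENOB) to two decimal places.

ENOB = (SINAD − 1.76) / 6.02 = (96.9 − 1.76)/6.02 = 15.804.

15.80 bits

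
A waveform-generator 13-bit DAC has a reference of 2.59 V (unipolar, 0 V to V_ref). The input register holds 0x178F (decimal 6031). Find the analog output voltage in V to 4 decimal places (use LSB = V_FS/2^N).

1.9068 V

LSB = 2.59 V / 2^13 = 316.16 µV.
Code 0x178F = 6031 decimal.
V_out = 0 + 6031 × 0.000316162 V = 1.90677 V.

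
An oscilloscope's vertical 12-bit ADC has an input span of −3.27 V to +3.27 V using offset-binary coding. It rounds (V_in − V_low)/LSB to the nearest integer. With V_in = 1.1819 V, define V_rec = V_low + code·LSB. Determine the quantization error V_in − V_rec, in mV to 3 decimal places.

0.357 mV

One LSB is 6.54 V / 4096 = 1.597 mV.
(V_in − V_low)/LSB = (1.1819 − (−3.27))/0.00159668 = 2788.2236 → code 2788 (round).
V_rec = (−3.27) + 2788·0.00159668 = 1.181543 V.
Error = 1.1819 − 1.181543 = 0.000357031 V = 0.357 mV.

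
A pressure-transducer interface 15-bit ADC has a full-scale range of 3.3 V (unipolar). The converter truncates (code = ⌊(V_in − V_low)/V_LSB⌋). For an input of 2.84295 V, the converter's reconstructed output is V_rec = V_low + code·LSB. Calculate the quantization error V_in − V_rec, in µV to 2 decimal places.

63.65 µV

Step size: 3.3 V ÷ 2^15 = 100.71 µV.
(2.84295 − 0)/0.000100708 = 28229.6320; ⌊·⌋ gives code 28229.
V_rec = 0 + 28229·0.000100708 = 2.8428864 V.
V_in − V_rec = 6.36475e-05 V = 63.65 µV.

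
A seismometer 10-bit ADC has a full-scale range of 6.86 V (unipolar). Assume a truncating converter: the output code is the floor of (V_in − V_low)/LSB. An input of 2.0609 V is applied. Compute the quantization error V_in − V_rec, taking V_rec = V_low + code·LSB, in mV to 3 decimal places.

One LSB is 6.86 V / 1024 = 6.699 mV.
Scaled input = 307.6329 LSBs, so code = 307.
Code 307 maps back to 0 + 307×0.00669922 V = 2.0566602 V.
Difference: 0.00423984 V → 4.240 mV.

4.240 mV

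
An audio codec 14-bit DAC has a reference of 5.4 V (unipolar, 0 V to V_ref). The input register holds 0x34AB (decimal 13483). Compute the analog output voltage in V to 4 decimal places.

LSB = 5.4 V / 2^14 = 329.59 µV.
Code 0x34AB = 13483 decimal.
V_out = 0 + 13483 × 0.00032959 V = 4.44386 V.

4.4439 V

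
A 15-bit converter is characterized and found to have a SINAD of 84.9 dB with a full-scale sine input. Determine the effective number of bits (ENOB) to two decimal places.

13.81 bits

ENOB = (SINAD − 1.76) / 6.02 = (84.9 − 1.76)/6.02 = 13.811.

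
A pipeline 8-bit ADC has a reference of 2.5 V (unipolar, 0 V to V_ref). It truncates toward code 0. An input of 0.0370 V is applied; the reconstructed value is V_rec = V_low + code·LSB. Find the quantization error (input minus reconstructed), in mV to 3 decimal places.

7.703 mV

One LSB is 2.5 V / 256 = 9.766 mV.
Scaled input = 3.7888 LSBs, so code = 3.
Code 3 maps back to 0 + 3×0.00976562 V = 0.029296875 V.
Error = 0.0370 − 0.029296875 = 0.00770312 V = 7.703 mV.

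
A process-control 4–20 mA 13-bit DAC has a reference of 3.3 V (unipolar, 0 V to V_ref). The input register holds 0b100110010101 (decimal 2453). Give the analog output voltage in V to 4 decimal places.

0.9881 V

LSB = 3.3 V / 2^13 = 402.83 µV.
Code 0b100110010101 = 2453 decimal.
V_out = 0 + 2453 × 0.000402832 V = 0.988147 V.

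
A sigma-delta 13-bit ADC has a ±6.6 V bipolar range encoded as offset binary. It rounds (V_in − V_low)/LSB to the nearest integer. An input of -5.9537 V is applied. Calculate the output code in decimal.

Full-scale span = 13.2 V; LSB = 13.2/2^13 = 1.611 mV.
(-5.9537 − (−6.6)) / 0.00161133 = 401.098 LSBs.
round(401.098) = 401.

code 401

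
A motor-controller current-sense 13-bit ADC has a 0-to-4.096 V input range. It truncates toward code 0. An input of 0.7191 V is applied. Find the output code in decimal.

code 1438

Full-scale span = 4.096 V; LSB = 4.096/2^13 = 0.500 mV.
Input sits at 1438.200 steps above V_low.
So the output code is 1438.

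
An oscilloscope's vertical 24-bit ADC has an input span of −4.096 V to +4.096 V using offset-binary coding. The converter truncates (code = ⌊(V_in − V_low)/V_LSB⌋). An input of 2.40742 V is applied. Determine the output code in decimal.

code 13319004

LSB = 8.192 V / 16777216 = 0.49 µV.
(V_in − V_low)/LSB = (2.40742 − (−4.096)) / 4.88281e-07 = 13319004.160.
So the output code is 13319004.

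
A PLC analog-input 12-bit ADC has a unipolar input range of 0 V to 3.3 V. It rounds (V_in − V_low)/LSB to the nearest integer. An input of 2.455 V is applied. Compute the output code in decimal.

LSB = 3.3 V / 4096 = 0.806 mV.
(2.455 − 0) / 0.000805664 = 3047.176 LSBs.
round(3047.176) = 3047.

code 3047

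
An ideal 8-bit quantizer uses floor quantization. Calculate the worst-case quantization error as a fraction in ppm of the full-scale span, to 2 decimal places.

Truncating → worst-case error = 1 LSB = V_FS/2^8, so 1e+06/256 = 3906.25 ppm of full scale.

3906.25 ppm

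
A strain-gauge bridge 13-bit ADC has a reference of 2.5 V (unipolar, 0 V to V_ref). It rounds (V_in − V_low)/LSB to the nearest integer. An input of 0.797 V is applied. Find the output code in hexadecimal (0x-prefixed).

code 0xA34 (decimal 2612)

With 8192 levels over 2.5 V, one step is 305.18 µV.
Input sits at 2611.610 steps above V_low.
round(2611.610) = 2612.
In hexadecimal (0x-prefixed): 0xA34.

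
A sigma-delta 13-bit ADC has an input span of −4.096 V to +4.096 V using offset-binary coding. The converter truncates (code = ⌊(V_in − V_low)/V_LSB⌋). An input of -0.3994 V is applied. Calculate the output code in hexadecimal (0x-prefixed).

With 8192 levels over 8.192 V, one step is 1.000 mV.
(V_in − V_low)/LSB = (-0.3994 − (−4.096)) / 0.001 = 3696.600.
Floor → code 3696.
In hexadecimal (0x-prefixed): 0xE70.

code 0xE70 (decimal 3696)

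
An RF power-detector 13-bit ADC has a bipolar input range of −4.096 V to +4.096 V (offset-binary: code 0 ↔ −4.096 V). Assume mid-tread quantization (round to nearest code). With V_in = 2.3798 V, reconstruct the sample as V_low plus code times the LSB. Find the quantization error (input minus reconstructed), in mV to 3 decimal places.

-0.200 mV

Step size: 8.192 V ÷ 2^13 = 1.000 mV.
(V_in − V_low)/LSB = (2.3798 − (−4.096))/0.001 = 6475.8000 → code 6476 (round).
V_rec = (−4.096) + 6476·0.001 = 2.38 V.
V_in − V_rec = -0.0002 V = -0.200 mV.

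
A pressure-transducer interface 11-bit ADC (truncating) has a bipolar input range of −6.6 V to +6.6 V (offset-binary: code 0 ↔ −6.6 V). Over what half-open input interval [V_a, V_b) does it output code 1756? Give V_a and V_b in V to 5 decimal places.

[4.71797 V, 4.72441 V)

LSB = 13.2/2^11 = 6.445 mV.
V_a = V_low + 1756·LSB = 4.71797 V; V_b = V_low + 1757·LSB = 4.72441 V.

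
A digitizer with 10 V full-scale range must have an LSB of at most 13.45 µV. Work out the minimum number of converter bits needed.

20 bits

Number of steps required ≥ 10 V / 13.45 µV = 743494.42.
Need 2^N ≥ 743494.42; 2^19 = 524288, 2^20 = 1048576.
Minimum N = 20.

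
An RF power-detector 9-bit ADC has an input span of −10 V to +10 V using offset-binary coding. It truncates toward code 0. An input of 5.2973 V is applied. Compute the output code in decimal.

code 391

With 512 levels over 20 V, one step is 39.062 mV.
Input sits at 391.611 steps above V_low.
Floor → code 391.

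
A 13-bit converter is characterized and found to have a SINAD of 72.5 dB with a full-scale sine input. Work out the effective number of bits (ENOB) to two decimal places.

ENOB = (SINAD − 1.76) / 6.02 = (72.5 − 1.76)/6.02 = 11.751.

11.75 bits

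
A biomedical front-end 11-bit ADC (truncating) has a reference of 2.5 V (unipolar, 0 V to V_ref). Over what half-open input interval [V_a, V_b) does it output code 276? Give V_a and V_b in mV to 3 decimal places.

LSB = 2.5/2^11 = 1.221 mV.
V_a = V_low + 276·LSB = 0.336914 V; V_b = V_low + 277·LSB = 0.338135 V.

[336.914 mV, 338.135 mV)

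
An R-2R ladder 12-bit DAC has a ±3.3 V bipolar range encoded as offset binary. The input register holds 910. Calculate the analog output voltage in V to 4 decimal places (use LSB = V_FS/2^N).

-1.8337 V

LSB = 6.6 V / 2^12 = 1.611 mV.
V_out = (−3.3) + 910 × 0.00161133 V = -1.83369 V.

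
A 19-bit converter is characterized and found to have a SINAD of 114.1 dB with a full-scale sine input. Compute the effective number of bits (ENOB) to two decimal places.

ENOB = (SINAD − 1.76) / 6.02 = (114.1 − 1.76)/6.02 = 18.661.

18.66 bits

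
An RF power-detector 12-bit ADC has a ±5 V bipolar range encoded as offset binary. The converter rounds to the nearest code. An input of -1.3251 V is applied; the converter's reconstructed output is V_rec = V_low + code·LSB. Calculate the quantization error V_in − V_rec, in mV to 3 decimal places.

LSB = 10/2^12 = 2.441 mV.
(V_in − V_low)/LSB = (-1.3251 − (−5))/0.00244141 = 1505.2390 → code 1505 (round).
Reconstructed: -1.3256836 V.
Error = -1.3251 − (−1.3256836) = 0.000583594 V = 0.584 mV.

0.584 mV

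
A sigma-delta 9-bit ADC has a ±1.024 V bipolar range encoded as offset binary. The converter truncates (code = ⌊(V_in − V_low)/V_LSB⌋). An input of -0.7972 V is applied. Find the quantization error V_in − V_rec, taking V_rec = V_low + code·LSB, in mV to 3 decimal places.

2.800 mV

LSB = 2.048/2^9 = 4.000 mV.
(-0.7972 − (−1.024))/0.004 = 56.7000; ⌊·⌋ gives code 56.
V_rec = (−1.024) + 56·0.004 = -0.8 V.
Error = -0.7972 − (−0.8) = 0.0028 V = 2.800 mV.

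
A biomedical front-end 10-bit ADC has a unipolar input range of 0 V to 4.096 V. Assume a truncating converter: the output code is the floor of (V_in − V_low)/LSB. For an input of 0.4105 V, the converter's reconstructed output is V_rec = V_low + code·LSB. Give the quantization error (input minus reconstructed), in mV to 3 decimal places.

2.500 mV

One LSB is 4.096 V / 1024 = 4.000 mV.
(0.4105 − 0)/0.004 = 102.6250; ⌊·⌋ gives code 102.
Code 102 maps back to 0 + 102×0.004 V = 0.408 V.
V_in − V_rec = 0.0025 V = 2.500 mV.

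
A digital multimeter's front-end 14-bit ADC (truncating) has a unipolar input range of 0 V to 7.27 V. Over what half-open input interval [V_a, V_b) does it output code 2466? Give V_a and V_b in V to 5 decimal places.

LSB = 7.27/2^14 = 443.73 µV.
V_a = V_low + 2466·LSB = 1.09423 V; V_b = V_low + 2467·LSB = 1.09467 V.

[1.09423 V, 1.09467 V)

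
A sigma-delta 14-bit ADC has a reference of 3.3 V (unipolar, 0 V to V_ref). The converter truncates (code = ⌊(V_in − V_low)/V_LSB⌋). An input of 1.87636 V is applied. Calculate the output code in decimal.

code 9315

Full-scale span = 3.3 V; LSB = 3.3/2^14 = 201.42 µV.
Input sits at 9315.843 steps above V_low.
Floor → code 9315.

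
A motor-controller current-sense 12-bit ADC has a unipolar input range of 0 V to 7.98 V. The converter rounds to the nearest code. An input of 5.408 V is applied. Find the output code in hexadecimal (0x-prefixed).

code 0xAD8 (decimal 2776)

With 4096 levels over 7.98 V, one step is 1.948 mV.
Input sits at 2775.836 steps above V_low.
round(2775.836) = 2776.
In hexadecimal (0x-prefixed): 0xAD8.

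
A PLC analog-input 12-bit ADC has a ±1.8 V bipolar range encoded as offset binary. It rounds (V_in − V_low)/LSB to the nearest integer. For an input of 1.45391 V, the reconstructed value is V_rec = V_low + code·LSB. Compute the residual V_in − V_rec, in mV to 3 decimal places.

0.199 mV

Step size: 3.6 V ÷ 2^12 = 0.879 mV.
(1.45391 − (−1.8))/0.000878906 = 3702.2265; round gives code 3702.
Code 3702 maps back to (−1.8) + 3702×0.000878906 V = 1.4537109 V.
Error = 1.45391 − 1.4537109 = 0.000199062 V = 0.199 mV.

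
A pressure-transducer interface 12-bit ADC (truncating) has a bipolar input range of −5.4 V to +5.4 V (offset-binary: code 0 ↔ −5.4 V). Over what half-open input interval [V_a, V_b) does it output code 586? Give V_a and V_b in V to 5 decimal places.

[-3.85488 V, -3.85225 V)

LSB = 10.8/2^12 = 2.637 mV.
V_a = V_low + 586·LSB = -3.85488 V; V_b = V_low + 587·LSB = -3.85225 V.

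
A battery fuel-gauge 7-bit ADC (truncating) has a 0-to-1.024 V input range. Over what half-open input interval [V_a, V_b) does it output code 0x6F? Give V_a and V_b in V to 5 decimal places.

[0.88800 V, 0.89600 V)

LSB = 1.024/2^7 = 8.000 mV.
Code 0x6F = 111 decimal.
V_a = V_low + 111·LSB = 0.888 V; V_b = V_low + 112·LSB = 0.896 V.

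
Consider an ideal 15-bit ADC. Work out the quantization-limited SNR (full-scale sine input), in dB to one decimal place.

92.1 dB

SNR ≈ 6.02·N + 1.76 dB = 6.02·15 + 1.76 = 92.06 dB.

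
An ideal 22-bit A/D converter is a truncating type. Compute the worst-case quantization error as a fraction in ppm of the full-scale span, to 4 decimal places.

0.2384 ppm

Truncating → worst-case error = 1 LSB = V_FS/2^22, so 1e+06/4194304 = 0.238419 ppm of full scale.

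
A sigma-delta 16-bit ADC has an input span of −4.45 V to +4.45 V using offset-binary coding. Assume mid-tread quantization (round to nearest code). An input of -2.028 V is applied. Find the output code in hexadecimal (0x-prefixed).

code 0x45AB (decimal 17835)

With 65536 levels over 8.9 V, one step is 135.80 µV.
(-2.028 − (−4.45)) / 0.000135803 = 17834.628 LSBs.
So the output code is 17835.
In hexadecimal (0x-prefixed): 0x45AB.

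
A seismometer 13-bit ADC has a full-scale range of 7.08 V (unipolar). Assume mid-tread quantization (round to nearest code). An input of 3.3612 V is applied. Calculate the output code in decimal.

With 8192 levels over 7.08 V, one step is 0.864 mV.
(3.3612 − 0) / 0.000864258 = 3889.117 LSBs.
round(3889.117) = 3889.

code 3889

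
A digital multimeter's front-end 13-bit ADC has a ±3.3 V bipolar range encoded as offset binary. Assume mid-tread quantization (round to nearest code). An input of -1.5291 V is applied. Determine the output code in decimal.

With 8192 levels over 6.6 V, one step is 0.806 mV.
(V_in − V_low)/LSB = (-1.5291 − (−3.3)) / 0.000805664 = 2198.063.
So the output code is 2198.

code 2198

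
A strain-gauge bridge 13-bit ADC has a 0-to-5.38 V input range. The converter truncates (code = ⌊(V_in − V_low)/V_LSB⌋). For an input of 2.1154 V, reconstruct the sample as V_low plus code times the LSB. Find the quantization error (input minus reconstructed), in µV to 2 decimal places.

46.00 µV

LSB = 5.38/2^13 = 0.657 mV.
(2.1154 − 0)/0.000656738 = 3221.0700; ⌊·⌋ gives code 3221.
Reconstructed: 2.115354 V.
Error = 2.1154 − 2.115354 = 4.59961e-05 V = 46.00 µV.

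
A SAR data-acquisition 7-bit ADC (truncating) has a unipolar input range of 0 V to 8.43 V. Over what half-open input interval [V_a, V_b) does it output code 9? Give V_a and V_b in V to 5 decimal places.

LSB = 8.43/2^7 = 65.859 mV.
V_a = V_low + 9·LSB = 0.592734 V; V_b = V_low + 10·LSB = 0.658594 V.

[0.59273 V, 0.65859 V)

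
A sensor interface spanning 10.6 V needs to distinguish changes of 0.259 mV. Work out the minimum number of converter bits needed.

Number of steps required ≥ 10.6 V / 0.259 mV = 40926.64.
Need 2^N ≥ 40926.64; 2^15 = 32768, 2^16 = 65536.
Minimum N = 16.

16 bits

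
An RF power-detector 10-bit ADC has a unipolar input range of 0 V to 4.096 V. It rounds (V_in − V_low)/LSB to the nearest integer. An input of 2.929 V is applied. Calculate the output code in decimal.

Full-scale span = 4.096 V; LSB = 4.096/2^10 = 4.000 mV.
(V_in − V_low)/LSB = (2.929 − 0) / 0.004 = 732.250.
So the output code is 732.

code 732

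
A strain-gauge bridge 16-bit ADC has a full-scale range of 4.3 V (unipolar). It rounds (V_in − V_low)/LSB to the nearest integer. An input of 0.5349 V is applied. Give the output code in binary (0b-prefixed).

With 65536 levels over 4.3 V, one step is 65.61 µV.
Input sits at 8152.374 steps above V_low.
Round → code 8152.
In binary (0b-prefixed): 0b1111111011000.

code 0b1111111011000 (decimal 8152)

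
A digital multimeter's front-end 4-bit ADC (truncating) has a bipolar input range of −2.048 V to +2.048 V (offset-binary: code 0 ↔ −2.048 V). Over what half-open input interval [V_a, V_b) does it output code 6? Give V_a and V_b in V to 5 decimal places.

[-0.51200 V, -0.25600 V)

LSB = 4.096/2^4 = 256.000 mV.
V_a = V_low + 6·LSB = -0.512 V; V_b = V_low + 7·LSB = -0.256 V.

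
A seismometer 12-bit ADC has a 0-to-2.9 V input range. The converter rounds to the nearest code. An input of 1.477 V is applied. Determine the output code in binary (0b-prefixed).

code 0b100000100110 (decimal 2086)

Full-scale span = 2.9 V; LSB = 2.9/2^12 = 0.708 mV.
Input sits at 2086.135 steps above V_low.
Round → code 2086.
In binary (0b-prefixed): 0b100000100110.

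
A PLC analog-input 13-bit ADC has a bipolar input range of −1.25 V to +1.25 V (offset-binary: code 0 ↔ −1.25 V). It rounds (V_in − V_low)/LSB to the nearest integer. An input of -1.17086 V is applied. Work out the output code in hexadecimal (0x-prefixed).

With 8192 levels over 2.5 V, one step is 305.18 µV.
(V_in − V_low)/LSB = (-1.17086 − (−1.25)) / 0.000305176 = 259.326.
So the output code is 259.
In hexadecimal (0x-prefixed): 0x103.

code 0x103 (decimal 259)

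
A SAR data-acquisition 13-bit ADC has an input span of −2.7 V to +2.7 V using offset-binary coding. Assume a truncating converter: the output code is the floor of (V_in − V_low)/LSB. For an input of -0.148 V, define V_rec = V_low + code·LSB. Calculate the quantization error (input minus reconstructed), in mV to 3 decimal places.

Step size: 5.4 V ÷ 2^13 = 0.659 mV.
Scaled input = 3871.4785 LSBs, so code = 3871.
V_rec = (−2.7) + 3871·0.00065918 = -0.14831543 V.
V_in − V_rec = 0.00031543 V = 0.315 mV.

0.315 mV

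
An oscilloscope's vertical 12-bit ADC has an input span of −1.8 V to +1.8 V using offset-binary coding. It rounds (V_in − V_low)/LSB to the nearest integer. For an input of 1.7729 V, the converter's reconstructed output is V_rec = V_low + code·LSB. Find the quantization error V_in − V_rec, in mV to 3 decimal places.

One LSB is 3.6 V / 4096 = 0.879 mV.
Scaled input = 4065.1662 LSBs, so code = 4065.
V_rec = (−1.8) + 4065·0.000878906 = 1.7727539 V.
Error = 1.7729 − 1.7727539 = 0.000146094 V = 0.146 mV.

0.146 mV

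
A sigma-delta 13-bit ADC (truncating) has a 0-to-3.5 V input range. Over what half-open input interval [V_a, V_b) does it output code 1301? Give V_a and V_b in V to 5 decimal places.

[0.55585 V, 0.55627 V)

LSB = 3.5/2^13 = 427.25 µV.
V_a = V_low + 1301·LSB = 0.555847 V; V_b = V_low + 1302·LSB = 0.556274 V.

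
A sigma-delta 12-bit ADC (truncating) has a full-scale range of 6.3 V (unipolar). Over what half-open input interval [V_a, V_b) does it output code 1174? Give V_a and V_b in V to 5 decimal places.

[1.80571 V, 1.80725 V)

LSB = 6.3/2^12 = 1.538 mV.
V_a = V_low + 1174·LSB = 1.80571 V; V_b = V_low + 1175·LSB = 1.80725 V.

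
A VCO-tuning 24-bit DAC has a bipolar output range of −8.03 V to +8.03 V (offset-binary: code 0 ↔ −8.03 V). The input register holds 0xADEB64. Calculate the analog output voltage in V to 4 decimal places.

2.8807 V

LSB = 16.06 V / 2^24 = 0.96 µV.
Code 0xADEB64 = 11397988 decimal.
V_out = (−8.03) + 11397988 × 9.57251e-07 V = 2.88073 V.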